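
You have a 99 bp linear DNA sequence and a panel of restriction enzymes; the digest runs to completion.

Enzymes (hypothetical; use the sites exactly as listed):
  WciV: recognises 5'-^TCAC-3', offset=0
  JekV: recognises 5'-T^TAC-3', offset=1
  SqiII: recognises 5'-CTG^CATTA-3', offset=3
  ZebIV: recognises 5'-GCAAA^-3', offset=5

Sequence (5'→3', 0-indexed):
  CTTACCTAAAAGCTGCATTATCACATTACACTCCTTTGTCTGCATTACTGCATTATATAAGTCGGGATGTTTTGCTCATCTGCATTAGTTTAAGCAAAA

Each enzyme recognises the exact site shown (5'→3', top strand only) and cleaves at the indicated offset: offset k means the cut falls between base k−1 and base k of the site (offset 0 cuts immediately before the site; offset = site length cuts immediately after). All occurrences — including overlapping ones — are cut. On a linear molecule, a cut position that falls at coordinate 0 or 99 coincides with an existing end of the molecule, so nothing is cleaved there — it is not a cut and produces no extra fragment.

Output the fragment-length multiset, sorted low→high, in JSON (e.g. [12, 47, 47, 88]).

[1,2,3,5,5,6,13,16,16,32]

Per-enzyme occurrences:
  WciV (TCAC, off=0): starts [20] → cuts [20]
  JekV (TTAC, off=1): starts [1, 25, 44] → cuts [2, 26, 45]
  SqiII (CTGCATTA, off=3): starts [12, 39, 47, 79] → cuts [15, 42, 50, 82]
  ZebIV (GCAAA, off=5): starts [93] → cuts [98]

Pooled cuts: [2, 15, 20, 26, 42, 45, 50, 82, 98]

Fragments:
  [0,2): 2 bp
  [2,15): 13 bp
  [15,20): 5 bp
  [20,26): 6 bp
  [26,42): 16 bp
  [42,45): 3 bp
  [45,50): 5 bp
  [50,82): 32 bp
  [82,98): 16 bp
  [98,99): 1 bp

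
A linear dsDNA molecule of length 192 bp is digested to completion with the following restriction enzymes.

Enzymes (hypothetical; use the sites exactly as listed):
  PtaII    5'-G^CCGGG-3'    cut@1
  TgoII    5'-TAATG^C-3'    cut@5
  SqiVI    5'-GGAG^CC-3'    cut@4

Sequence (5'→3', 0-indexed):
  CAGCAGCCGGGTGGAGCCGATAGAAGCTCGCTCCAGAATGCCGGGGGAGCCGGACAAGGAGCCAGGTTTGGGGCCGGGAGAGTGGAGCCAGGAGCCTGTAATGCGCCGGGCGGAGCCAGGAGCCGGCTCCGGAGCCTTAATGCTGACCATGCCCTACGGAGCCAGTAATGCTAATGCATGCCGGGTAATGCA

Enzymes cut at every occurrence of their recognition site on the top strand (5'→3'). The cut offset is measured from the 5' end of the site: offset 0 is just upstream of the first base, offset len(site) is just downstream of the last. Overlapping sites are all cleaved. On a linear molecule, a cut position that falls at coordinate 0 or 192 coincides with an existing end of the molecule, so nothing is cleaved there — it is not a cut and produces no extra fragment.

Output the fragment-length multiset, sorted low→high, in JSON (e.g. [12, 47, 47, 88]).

Per-enzyme occurrences:
  PtaII GCCGGG/1: at [5, 39, 72, 104, 179] ⇒ [6, 40, 73, 105, 180]
  TgoII TAATGC/5: at [98, 137, 165, 171, 185] ⇒ [103, 142, 170, 176, 190]
  SqiVI GGAGCC/4: at [12, 45, 57, 83, 90, 111, 118, 130, 157] ⇒ [16, 49, 61, 87, 94, 115, 122, 134, 161]

All cut coordinates (distinct, sorted): [6, 16, 40, 49, 61, 73, 87, 94, 103, 105, 115, 122, 134, 142, 161, 170, 176, 180, 190]

Fragments:
  [0,6): 6 bp
  [6,16): 10 bp
  [16,40): 24 bp
  [40,49): 9 bp
  [49,61): 12 bp
  [61,73): 12 bp
  [73,87): 14 bp
  [87,94): 7 bp
  [94,103): 9 bp
  [103,105): 2 bp
  [105,115): 10 bp
  [115,122): 7 bp
  [122,134): 12 bp
  [134,142): 8 bp
  [142,161): 19 bp
  [161,170): 9 bp
  [170,176): 6 bp
  [176,180): 4 bp
  [180,190): 10 bp
  [190,192): 2 bp

[2,2,4,6,6,7,7,8,9,9,9,10,10,10,12,12,12,14,19,24]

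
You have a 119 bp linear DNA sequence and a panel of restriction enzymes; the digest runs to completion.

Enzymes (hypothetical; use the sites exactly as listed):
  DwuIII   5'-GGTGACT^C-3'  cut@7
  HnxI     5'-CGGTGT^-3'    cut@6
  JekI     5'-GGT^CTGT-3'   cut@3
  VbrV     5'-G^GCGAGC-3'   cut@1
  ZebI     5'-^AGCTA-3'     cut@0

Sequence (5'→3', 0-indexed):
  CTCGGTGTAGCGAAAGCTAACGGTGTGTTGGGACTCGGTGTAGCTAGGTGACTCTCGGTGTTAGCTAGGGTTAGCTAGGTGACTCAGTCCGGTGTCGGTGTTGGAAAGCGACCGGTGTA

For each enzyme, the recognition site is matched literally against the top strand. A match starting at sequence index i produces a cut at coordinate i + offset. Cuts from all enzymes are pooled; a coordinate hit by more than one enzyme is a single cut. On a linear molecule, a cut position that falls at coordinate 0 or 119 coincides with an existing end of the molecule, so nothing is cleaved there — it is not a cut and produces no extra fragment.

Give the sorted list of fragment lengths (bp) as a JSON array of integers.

[1,1,6,6,8,8,10,11,12,12,12,15,17]

Site scan:
  DwuIII (GGTGACTC, off=7): starts [46, 77] → cuts [53, 84]
  HnxI (CGGTGT, off=6): starts [2, 20, 35, 55, 89, 95, 112] → cuts [8, 26, 41, 61, 95, 101, 118]
  JekI (GGTCTGT, off=3): no sites
  VbrV (GGCGAGC, off=1): no sites
  ZebI (AGCTA, off=0): starts [14, 41, 62, 72] → cuts [14, 41, 62, 72]

All cut coordinates (distinct, sorted): [8, 14, 26, 41, 53, 61, 62, 72, 84, 95, 101, 118]

Fragments:
  [0,8): 8 bp
  [8,14): 6 bp
  [14,26): 12 bp
  [26,41): 15 bp
  [41,53): 12 bp
  [53,61): 8 bp
  [61,62): 1 bp
  [62,72): 10 bp
  [72,84): 12 bp
  [84,95): 11 bp
  [95,101): 6 bp
  [101,118): 17 bp
  [118,119): 1 bp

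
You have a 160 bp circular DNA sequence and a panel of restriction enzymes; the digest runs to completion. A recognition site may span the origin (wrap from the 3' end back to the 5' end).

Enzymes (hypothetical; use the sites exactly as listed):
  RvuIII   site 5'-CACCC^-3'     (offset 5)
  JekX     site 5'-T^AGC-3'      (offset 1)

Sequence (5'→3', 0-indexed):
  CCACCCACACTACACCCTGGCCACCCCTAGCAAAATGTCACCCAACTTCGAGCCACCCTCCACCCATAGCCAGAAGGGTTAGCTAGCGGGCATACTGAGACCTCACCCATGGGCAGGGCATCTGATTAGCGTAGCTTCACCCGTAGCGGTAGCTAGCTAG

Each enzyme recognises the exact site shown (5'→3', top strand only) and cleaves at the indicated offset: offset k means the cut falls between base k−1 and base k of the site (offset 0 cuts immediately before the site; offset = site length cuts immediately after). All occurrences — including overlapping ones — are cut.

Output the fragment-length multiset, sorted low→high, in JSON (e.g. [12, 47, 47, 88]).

[2,2,2,4,4,4,5,6,7,8,9,10,11,13,15,15,19,24]

Site scan:
  RvuIII (CACCC, off=5): starts [1, 12, 21, 38, 53, 60, 103, 137] → cuts [6, 17, 26, 43, 58, 65, 108, 142]
  JekX (TAGC, off=1): starts [27, 66, 79, 83, 126, 131, 143, 149, 153, 157] → cuts [28, 67, 80, 84, 127, 132, 144, 150, 154, 158]

All cut coordinates (distinct, sorted): [6, 17, 26, 28, 43, 58, 65, 67, 80, 84, 108, 127, 132, 142, 144, 150, 154, 158]

Fragment lengths:
  6→17: 11 bp
  17→26: 9 bp
  26→28: 2 bp
  28→43: 15 bp
  43→58: 15 bp
  58→65: 7 bp
  65→67: 2 bp
  67→80: 13 bp
  80→84: 4 bp
  84→108: 24 bp
  108→127: 19 bp
  127→132: 5 bp
  132→142: 10 bp
  142→144: 2 bp
  144→150: 6 bp
  150→154: 4 bp
  154→158: 4 bp
  158→6 (wrap): 160-158+6 = 8 bp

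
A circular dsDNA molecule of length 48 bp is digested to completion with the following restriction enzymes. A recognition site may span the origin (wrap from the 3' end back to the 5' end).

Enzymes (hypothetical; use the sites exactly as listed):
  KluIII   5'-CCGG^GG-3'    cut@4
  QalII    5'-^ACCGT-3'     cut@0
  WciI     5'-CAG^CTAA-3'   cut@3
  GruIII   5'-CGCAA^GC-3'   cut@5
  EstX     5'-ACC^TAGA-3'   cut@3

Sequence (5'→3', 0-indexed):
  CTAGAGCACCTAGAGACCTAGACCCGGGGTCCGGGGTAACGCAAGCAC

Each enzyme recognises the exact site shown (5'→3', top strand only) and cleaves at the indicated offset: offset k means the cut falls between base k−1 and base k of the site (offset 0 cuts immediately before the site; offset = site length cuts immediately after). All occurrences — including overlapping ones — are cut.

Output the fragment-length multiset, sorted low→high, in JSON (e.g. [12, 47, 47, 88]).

[5,7,8,9,9,10]

Per-enzyme occurrences:
  KluIII (CCGGGG, off=4): starts [23, 30] → cuts [27, 34]
  QalII (ACCGT, off=0): no sites
  WciI (CAGCTAA, off=3): no sites
  GruIII (CGCAAGC, off=5): starts [39] → cuts [44]
  EstX (ACCTAGA, off=3): starts [7, 15, 46] → cuts [1, 10, 18]

Pooled cuts: [1, 10, 18, 27, 34, 44]

Fragment lengths:
  1→10: 9 bp
  10→18: 8 bp
  18→27: 9 bp
  27→34: 7 bp
  34→44: 10 bp
  44→1 (wrap): 48-44+1 = 5 bp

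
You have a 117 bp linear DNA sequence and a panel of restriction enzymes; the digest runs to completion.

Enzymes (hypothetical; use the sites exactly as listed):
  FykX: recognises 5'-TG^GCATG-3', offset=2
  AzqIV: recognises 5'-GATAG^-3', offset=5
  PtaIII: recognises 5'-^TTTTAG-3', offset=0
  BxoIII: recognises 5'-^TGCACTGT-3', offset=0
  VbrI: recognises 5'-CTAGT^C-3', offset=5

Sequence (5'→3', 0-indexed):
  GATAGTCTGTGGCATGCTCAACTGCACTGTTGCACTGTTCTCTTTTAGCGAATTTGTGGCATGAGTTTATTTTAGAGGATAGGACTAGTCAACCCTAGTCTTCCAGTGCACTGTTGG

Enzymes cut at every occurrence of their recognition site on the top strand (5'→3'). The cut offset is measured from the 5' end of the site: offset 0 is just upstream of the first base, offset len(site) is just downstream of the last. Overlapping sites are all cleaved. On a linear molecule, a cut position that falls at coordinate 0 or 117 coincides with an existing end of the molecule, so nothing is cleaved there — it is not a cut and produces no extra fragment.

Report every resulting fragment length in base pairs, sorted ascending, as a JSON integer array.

[5,6,7,7,8,10,11,11,11,12,13,16]

Per-enzyme occurrences:
  FykX TGGCATG/2: at [9, 56] ⇒ [11, 58]
  AzqIV GATAG/5: at [0, 77] ⇒ [5, 82]
  PtaIII TTTTAG/0: at [42, 69] ⇒ [42, 69]
  BxoIII TGCACTGT/0: at [22, 30, 106] ⇒ [22, 30, 106]
  VbrI CTAGTC/5: at [84, 94] ⇒ [89, 99]

All cut coordinates (distinct, sorted): [5, 11, 22, 30, 42, 58, 69, 82, 89, 99, 106]

Fragments:
  [0,5): 5 bp
  [5,11): 6 bp
  [11,22): 11 bp
  [22,30): 8 bp
  [30,42): 12 bp
  [42,58): 16 bp
  [58,69): 11 bp
  [69,82): 13 bp
  [82,89): 7 bp
  [89,99): 10 bp
  [99,106): 7 bp
  [106,117): 11 bp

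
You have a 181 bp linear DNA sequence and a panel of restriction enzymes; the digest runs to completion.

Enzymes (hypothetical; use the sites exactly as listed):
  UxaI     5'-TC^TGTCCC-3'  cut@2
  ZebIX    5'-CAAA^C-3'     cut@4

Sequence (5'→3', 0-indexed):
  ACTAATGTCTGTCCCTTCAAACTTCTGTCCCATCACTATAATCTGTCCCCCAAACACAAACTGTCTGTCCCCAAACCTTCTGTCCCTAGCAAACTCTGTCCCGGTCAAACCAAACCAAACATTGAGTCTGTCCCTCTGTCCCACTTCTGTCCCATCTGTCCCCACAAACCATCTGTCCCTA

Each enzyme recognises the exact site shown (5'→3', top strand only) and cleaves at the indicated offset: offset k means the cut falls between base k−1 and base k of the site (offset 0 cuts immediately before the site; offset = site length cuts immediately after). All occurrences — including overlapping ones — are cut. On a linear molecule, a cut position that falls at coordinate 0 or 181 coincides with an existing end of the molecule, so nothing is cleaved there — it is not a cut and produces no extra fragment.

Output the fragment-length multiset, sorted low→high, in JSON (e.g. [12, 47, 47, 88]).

[3,4,5,5,5,5,5,6,8,8,9,9,9,10,11,11,12,12,13,13,18]

Per-enzyme occurrences:
  UxaI (TCTGTCCC, off=2): starts [7, 23, 41, 63, 78, 94, 126, 134, 145, 154, 171] → cuts [9, 25, 43, 65, 80, 96, 128, 136, 147, 156, 173]
  ZebIX (CAAAC, off=4): starts [17, 50, 56, 71, 89, 105, 110, 115, 164] → cuts [21, 54, 60, 75, 93, 109, 114, 119, 168]

All cut coordinates (distinct, sorted): [9, 21, 25, 43, 54, 60, 65, 75, 80, 93, 96, 109, 114, 119, 128, 136, 147, 156, 168, 173]

Fragment lengths:
  [0,9): 9 bp
  [9,21): 12 bp
  [21,25): 4 bp
  [25,43): 18 bp
  [43,54): 11 bp
  [54,60): 6 bp
  [60,65): 5 bp
  [65,75): 10 bp
  [75,80): 5 bp
  [80,93): 13 bp
  [93,96): 3 bp
  [96,109): 13 bp
  [109,114): 5 bp
  [114,119): 5 bp
  [119,128): 9 bp
  [128,136): 8 bp
  [136,147): 11 bp
  [147,156): 9 bp
  [156,168): 12 bp
  [168,173): 5 bp
  [173,181): 8 bp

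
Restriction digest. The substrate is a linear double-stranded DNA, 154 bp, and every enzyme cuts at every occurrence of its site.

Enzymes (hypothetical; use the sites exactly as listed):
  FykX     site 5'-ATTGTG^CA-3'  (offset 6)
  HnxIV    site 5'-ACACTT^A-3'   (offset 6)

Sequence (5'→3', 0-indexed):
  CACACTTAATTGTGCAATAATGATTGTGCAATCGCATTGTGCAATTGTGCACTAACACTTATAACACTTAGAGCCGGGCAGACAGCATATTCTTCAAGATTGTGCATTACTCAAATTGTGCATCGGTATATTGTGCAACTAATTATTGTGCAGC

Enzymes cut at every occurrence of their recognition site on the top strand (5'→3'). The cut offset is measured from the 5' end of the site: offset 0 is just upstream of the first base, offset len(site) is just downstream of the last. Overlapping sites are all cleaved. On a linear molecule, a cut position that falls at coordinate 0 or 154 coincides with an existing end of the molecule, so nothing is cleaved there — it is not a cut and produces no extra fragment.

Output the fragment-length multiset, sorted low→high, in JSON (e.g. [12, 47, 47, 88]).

Site scan:
  FykX ATTGTGCA/6: at [8, 22, 35, 43, 98, 114, 129, 144] ⇒ [14, 28, 41, 49, 104, 120, 135, 150]
  HnxIV ACACTTA/6: at [1, 54, 63] ⇒ [7, 60, 69]

All cut coordinates (distinct, sorted): [7, 14, 28, 41, 49, 60, 69, 104, 120, 135, 150]

Fragment lengths:
  [0,7): 7 bp
  [7,14): 7 bp
  [14,28): 14 bp
  [28,41): 13 bp
  [41,49): 8 bp
  [49,60): 11 bp
  [60,69): 9 bp
  [69,104): 35 bp
  [104,120): 16 bp
  [120,135): 15 bp
  [135,150): 15 bp
  [150,154): 4 bp

[4,7,7,8,9,11,13,14,15,15,16,35]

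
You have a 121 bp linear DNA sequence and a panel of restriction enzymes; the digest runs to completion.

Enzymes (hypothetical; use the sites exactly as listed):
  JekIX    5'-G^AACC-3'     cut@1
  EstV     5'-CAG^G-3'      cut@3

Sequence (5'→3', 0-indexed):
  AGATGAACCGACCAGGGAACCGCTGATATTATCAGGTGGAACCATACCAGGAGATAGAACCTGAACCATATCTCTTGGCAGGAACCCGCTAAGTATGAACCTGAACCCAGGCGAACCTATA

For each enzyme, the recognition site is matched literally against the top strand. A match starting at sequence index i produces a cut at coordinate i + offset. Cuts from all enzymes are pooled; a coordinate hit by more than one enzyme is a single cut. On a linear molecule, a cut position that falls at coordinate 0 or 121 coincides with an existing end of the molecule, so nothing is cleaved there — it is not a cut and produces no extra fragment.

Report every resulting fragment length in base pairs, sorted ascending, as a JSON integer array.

Site scan:
  JekIX (GAACC, off=1): starts [4, 16, 38, 56, 62, 81, 96, 102, 112] → cuts [5, 17, 39, 57, 63, 82, 97, 103, 113]
  EstV (CAGG, off=3): starts [12, 32, 47, 78, 107] → cuts [15, 35, 50, 81, 110]

Pooled cuts: [5, 15, 17, 35, 39, 50, 57, 63, 81, 82, 97, 103, 110, 113]

Fragments:
  [0,5): 5 bp
  [5,15): 10 bp
  [15,17): 2 bp
  [17,35): 18 bp
  [35,39): 4 bp
  [39,50): 11 bp
  [50,57): 7 bp
  [57,63): 6 bp
  [63,81): 18 bp
  [81,82): 1 bp
  [82,97): 15 bp
  [97,103): 6 bp
  [103,110): 7 bp
  [110,113): 3 bp
  [113,121): 8 bp

[1,2,3,4,5,6,6,7,7,8,10,11,15,18,18]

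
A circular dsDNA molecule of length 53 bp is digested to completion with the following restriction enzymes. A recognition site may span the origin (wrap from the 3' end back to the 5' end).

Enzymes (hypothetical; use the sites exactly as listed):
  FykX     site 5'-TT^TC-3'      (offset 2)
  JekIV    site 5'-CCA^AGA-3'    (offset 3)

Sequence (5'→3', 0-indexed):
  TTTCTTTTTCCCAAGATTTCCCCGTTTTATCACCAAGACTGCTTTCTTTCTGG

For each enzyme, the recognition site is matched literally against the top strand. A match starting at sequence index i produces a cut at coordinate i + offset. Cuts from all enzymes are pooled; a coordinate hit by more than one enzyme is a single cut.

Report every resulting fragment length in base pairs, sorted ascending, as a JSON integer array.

Site scan:
  FykX TTTC/2: at [0, 6, 16, 42, 46] ⇒ [2, 8, 18, 44, 48]
  JekIV CCAAGA/3: at [10, 32] ⇒ [13, 35]

All cut coordinates (distinct, sorted): [2, 8, 13, 18, 35, 44, 48]

Fragment lengths:
  2→8: 6 bp
  8→13: 5 bp
  13→18: 5 bp
  18→35: 17 bp
  35→44: 9 bp
  44→48: 4 bp
  48→2 (wrap): 53-48+2 = 7 bp

[4,5,5,6,7,9,17]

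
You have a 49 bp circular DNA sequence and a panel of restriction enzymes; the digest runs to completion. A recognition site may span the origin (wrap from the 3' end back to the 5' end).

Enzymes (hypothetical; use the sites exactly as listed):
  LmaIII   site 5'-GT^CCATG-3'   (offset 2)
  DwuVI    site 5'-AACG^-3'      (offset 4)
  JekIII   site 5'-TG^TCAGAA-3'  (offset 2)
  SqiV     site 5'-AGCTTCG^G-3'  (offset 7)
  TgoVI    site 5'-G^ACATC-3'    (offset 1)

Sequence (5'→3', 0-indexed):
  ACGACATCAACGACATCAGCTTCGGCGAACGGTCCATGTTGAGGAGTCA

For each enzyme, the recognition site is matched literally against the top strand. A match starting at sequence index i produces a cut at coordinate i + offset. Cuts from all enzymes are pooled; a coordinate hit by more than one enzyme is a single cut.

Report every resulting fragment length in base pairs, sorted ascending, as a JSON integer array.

[2,7,9,12,19]

Per-enzyme occurrences:
  LmaIII (GTCCATG, off=2): starts [31] → cuts [33]
  DwuVI (AACG, off=4): starts [8, 27, 48] → cuts [3, 12, 31]
  JekIII (TGTCAGAA, off=2): no sites
  SqiV (AGCTTCGG, off=7): starts [17] → cuts [24]
  TgoVI (GACATC, off=1): starts [2, 11] → cuts [3, 12]

Pooled cuts: [3, 12, 24, 31, 33]

Fragments:
  3→12: 9 bp
  12→24: 12 bp
  24→31: 7 bp
  31→33: 2 bp
  33→3 (wrap): 49-33+3 = 19 bp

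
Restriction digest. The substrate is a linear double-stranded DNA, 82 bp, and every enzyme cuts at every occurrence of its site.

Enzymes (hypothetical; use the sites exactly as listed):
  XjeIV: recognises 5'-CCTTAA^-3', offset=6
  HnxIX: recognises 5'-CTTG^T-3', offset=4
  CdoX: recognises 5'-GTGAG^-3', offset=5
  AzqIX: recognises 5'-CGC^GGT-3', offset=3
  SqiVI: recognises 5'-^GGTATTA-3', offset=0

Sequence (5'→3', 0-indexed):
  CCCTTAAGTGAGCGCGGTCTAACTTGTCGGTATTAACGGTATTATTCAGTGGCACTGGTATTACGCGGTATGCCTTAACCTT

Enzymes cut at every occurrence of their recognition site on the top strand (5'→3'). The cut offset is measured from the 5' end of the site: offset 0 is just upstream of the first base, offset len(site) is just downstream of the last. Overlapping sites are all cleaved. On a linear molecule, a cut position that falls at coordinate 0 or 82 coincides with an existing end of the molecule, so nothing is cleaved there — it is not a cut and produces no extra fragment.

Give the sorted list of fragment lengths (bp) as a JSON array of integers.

[2,3,4,5,7,9,10,11,12,19]

Site scan:
  XjeIV CCTTAA/6: at [1, 72] ⇒ [7, 78]
  HnxIX CTTGT/4: at [22] ⇒ [26]
  CdoX GTGAG/5: at [7] ⇒ [12]
  AzqIX CGCGGT/3: at [12, 63] ⇒ [15, 66]
  SqiVI GGTATTA/0: at [28, 37, 56] ⇒ [28, 37, 56]

Pooled cuts: [7, 12, 15, 26, 28, 37, 56, 66, 78]

Fragment lengths:
  [0,7): 7 bp
  [7,12): 5 bp
  [12,15): 3 bp
  [15,26): 11 bp
  [26,28): 2 bp
  [28,37): 9 bp
  [37,56): 19 bp
  [56,66): 10 bp
  [66,78): 12 bp
  [78,82): 4 bp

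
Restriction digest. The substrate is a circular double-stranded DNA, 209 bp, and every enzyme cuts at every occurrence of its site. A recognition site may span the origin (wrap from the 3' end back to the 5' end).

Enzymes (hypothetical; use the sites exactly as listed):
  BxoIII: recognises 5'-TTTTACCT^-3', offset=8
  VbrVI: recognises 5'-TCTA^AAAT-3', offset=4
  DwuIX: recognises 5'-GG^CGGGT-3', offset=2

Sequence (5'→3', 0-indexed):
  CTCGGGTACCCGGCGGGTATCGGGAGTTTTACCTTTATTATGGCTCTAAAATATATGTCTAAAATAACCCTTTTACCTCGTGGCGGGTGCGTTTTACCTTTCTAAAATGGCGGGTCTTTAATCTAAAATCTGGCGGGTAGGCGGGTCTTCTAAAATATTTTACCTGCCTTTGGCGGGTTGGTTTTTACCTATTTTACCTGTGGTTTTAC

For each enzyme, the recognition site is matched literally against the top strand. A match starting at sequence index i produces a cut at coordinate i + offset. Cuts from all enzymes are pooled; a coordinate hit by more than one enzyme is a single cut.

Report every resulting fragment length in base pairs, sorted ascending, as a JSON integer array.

[5,5,6,8,8,8,9,11,11,12,13,13,14,15,16,17,17,21]

Per-enzyme occurrences:
  BxoIII TTTTACCT/8: at [26, 70, 91, 157, 182, 191, 203] ⇒ [2, 34, 78, 99, 165, 190, 199]
  VbrVI TCTAAAAT/4: at [44, 57, 100, 121, 148] ⇒ [48, 61, 104, 125, 152]
  DwuIX GGCGGGT/2: at [11, 81, 108, 131, 139, 171] ⇒ [13, 83, 110, 133, 141, 173]

Pooled cuts: [2, 13, 34, 48, 61, 78, 83, 99, 104, 110, 125, 133, 141, 152, 165, 173, 190, 199]

Fragments:
  2→13: 11 bp
  13→34: 21 bp
  34→48: 14 bp
  48→61: 13 bp
  61→78: 17 bp
  78→83: 5 bp
  83→99: 16 bp
  99→104: 5 bp
  104→110: 6 bp
  110→125: 15 bp
  125→133: 8 bp
  133→141: 8 bp
  141→152: 11 bp
  152→165: 13 bp
  165→173: 8 bp
  173→190: 17 bp
  190→199: 9 bp
  199→2 (wrap): 209-199+2 = 12 bp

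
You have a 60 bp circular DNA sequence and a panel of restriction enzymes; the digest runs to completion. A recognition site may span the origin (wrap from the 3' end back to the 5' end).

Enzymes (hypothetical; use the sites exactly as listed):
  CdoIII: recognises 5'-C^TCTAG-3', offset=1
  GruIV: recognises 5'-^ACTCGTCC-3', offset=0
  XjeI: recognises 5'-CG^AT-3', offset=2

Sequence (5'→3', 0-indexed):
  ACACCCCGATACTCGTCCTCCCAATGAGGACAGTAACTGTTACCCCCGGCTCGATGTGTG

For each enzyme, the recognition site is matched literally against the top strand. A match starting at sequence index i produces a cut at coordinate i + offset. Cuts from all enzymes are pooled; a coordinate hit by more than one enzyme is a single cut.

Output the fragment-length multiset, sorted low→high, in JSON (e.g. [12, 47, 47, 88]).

[2,15,43]

Per-enzyme occurrences:
  CdoIII (CTCTAG, off=1): no sites
  GruIV ACTCGTCC/0: at [10] ⇒ [10]
  XjeI CGAT/2: at [6, 51] ⇒ [8, 53]

Pooled cuts: [8, 10, 53]

Fragments:
  8→10: 2 bp
  10→53: 43 bp
  53→8 (wrap): 60-53+8 = 15 bp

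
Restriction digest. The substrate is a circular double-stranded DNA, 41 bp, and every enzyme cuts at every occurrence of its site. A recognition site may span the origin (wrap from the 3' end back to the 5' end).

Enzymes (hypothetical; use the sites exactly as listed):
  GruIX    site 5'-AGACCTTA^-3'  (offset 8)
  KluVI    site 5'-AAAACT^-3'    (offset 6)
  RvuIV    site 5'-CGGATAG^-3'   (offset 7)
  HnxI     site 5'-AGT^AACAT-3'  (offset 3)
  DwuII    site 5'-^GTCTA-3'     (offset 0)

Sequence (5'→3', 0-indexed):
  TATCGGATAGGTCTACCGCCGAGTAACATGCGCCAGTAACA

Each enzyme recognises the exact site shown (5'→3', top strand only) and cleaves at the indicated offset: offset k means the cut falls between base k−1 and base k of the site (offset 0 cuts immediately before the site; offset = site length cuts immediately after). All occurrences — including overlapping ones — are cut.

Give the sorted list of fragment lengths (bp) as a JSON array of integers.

[13,14,14]

Per-enzyme occurrences:
  GruIX (AGACCTTA, off=8): no sites
  KluVI (AAAACT, off=6): no sites
  RvuIV CGGATAG/7: at [3] ⇒ [10]
  HnxI AGTAACAT/3: at [21, 34] ⇒ [24, 37]
  DwuII GTCTA/0: at [10] ⇒ [10]

Pooled cuts: [10, 24, 37]

Fragment lengths:
  10→24: 14 bp
  24→37: 13 bp
  37→10 (wrap): 41-37+10 = 14 bp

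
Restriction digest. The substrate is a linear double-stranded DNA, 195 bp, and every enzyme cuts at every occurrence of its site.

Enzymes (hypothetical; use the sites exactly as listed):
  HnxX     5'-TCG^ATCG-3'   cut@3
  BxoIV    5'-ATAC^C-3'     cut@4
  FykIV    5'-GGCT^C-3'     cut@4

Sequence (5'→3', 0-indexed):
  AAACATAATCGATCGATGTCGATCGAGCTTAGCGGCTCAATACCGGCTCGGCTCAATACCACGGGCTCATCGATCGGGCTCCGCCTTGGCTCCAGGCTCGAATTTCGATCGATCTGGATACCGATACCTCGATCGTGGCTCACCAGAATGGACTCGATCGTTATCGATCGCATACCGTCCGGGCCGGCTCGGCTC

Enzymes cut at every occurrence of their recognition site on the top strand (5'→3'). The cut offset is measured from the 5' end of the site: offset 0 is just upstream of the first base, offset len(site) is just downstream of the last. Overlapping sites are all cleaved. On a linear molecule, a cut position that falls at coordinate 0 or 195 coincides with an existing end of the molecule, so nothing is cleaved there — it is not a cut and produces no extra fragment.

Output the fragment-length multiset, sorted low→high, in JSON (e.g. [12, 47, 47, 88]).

Site scan:
  HnxX (TCGATCG, off=3): starts [8, 18, 69, 104, 128, 153, 163] → cuts [11, 21, 72, 107, 131, 156, 166]
  BxoIV (ATACC, off=4): starts [39, 55, 117, 123, 171] → cuts [43, 59, 121, 127, 175]
  FykIV (GGCTC, off=4): starts [33, 44, 49, 63, 76, 87, 94, 136, 185, 190] → cuts [37, 48, 53, 67, 80, 91, 98, 140, 189, 194]

Pooled cuts: [11, 21, 37, 43, 48, 53, 59, 67, 72, 80, 91, 98, 107, 121, 127, 131, 140, 156, 166, 175, 189, 194]

Fragments:
  [0,11): 11 bp
  [11,21): 10 bp
  [21,37): 16 bp
  [37,43): 6 bp
  [43,48): 5 bp
  [48,53): 5 bp
  [53,59): 6 bp
  [59,67): 8 bp
  [67,72): 5 bp
  [72,80): 8 bp
  [80,91): 11 bp
  [91,98): 7 bp
  [98,107): 9 bp
  [107,121): 14 bp
  [121,127): 6 bp
  [127,131): 4 bp
  [131,140): 9 bp
  [140,156): 16 bp
  [156,166): 10 bp
  [166,175): 9 bp
  [175,189): 14 bp
  [189,194): 5 bp
  [194,195): 1 bp

[1,4,5,5,5,5,6,6,6,7,8,8,9,9,9,10,10,11,11,14,14,16,16]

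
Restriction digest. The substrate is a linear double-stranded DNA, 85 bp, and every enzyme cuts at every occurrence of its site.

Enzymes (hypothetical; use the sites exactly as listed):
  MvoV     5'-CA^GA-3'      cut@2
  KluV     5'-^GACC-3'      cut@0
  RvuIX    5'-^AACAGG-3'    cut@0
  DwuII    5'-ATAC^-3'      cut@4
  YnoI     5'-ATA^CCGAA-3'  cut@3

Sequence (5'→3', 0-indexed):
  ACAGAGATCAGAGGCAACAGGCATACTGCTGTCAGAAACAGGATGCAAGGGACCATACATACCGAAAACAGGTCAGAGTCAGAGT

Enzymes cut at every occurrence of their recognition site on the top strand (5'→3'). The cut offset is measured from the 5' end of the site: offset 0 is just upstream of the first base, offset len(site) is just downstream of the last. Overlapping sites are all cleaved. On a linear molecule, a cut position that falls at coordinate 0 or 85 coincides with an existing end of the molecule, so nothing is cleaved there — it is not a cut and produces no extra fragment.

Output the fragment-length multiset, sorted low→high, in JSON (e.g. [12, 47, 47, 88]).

[1,2,3,3,4,4,5,6,7,8,8,9,11,14]

Per-enzyme occurrences:
  MvoV CAGA/2: at [1, 8, 32, 73, 79] ⇒ [3, 10, 34, 75, 81]
  KluV GACC/0: at [50] ⇒ [50]
  RvuIX AACAGG/0: at [15, 36, 66] ⇒ [15, 36, 66]
  DwuII ATAC/4: at [22, 54, 58] ⇒ [26, 58, 62]
  YnoI ATACCGAA/3: at [58] ⇒ [61]

Pooled cuts: [3, 10, 15, 26, 34, 36, 50, 58, 61, 62, 66, 75, 81]

Fragment lengths:
  [0,3): 3 bp
  [3,10): 7 bp
  [10,15): 5 bp
  [15,26): 11 bp
  [26,34): 8 bp
  [34,36): 2 bp
  [36,50): 14 bp
  [50,58): 8 bp
  [58,61): 3 bp
  [61,62): 1 bp
  [62,66): 4 bp
  [66,75): 9 bp
  [75,81): 6 bp
  [81,85): 4 bp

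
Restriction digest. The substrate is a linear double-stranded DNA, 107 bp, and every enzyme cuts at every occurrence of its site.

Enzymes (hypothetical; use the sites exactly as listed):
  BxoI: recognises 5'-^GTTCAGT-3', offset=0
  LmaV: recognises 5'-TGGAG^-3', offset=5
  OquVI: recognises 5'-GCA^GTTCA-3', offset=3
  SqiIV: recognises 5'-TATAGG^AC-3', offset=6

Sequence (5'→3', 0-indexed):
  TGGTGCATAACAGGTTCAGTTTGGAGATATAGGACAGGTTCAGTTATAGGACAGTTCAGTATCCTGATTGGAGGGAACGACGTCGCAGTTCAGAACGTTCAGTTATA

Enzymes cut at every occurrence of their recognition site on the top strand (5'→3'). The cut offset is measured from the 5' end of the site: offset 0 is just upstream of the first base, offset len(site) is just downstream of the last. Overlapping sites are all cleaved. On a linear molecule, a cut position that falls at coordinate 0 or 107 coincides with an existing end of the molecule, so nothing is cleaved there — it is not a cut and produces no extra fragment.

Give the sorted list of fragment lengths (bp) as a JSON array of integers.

[3,4,7,9,11,13,13,13,14,20]

Scan for sites:
  BxoI GTTCAGT/0: at [13, 37, 53, 96] ⇒ [13, 37, 53, 96]
  LmaV TGGAG/5: at [21, 68] ⇒ [26, 73]
  OquVI GCAGTTCA/3: at [84] ⇒ [87]
  SqiIV TATAGGAC/6: at [27, 44] ⇒ [33, 50]

Pooled cuts: [13, 26, 33, 37, 50, 53, 73, 87, 96]

Fragments:
  [0,13): 13 bp
  [13,26): 13 bp
  [26,33): 7 bp
  [33,37): 4 bp
  [37,50): 13 bp
  [50,53): 3 bp
  [53,73): 20 bp
  [73,87): 14 bp
  [87,96): 9 bp
  [96,107): 11 bp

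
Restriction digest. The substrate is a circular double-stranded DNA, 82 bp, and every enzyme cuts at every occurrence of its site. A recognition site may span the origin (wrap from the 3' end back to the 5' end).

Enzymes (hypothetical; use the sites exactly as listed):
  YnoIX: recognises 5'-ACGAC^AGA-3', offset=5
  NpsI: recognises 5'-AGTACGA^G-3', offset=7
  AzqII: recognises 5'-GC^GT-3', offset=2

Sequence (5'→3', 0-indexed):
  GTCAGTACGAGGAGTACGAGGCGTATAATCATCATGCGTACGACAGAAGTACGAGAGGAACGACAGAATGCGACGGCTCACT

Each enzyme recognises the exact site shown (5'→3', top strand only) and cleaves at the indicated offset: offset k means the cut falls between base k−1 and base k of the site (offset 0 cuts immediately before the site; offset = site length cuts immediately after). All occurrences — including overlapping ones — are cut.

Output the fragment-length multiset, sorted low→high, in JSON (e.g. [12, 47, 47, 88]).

[3,7,9,10,10,15,28]

Per-enzyme occurrences:
  YnoIX ACGACAGA/5: at [39, 59] ⇒ [44, 64]
  NpsI AGTACGAG/7: at [3, 12, 47] ⇒ [10, 19, 54]
  AzqII GCGT/2: at [20, 35] ⇒ [22, 37]

All cut coordinates (distinct, sorted): [10, 19, 22, 37, 44, 54, 64]

Fragments:
  10→19: 9 bp
  19→22: 3 bp
  22→37: 15 bp
  37→44: 7 bp
  44→54: 10 bp
  54→64: 10 bp
  64→10 (wrap): 82-64+10 = 28 bp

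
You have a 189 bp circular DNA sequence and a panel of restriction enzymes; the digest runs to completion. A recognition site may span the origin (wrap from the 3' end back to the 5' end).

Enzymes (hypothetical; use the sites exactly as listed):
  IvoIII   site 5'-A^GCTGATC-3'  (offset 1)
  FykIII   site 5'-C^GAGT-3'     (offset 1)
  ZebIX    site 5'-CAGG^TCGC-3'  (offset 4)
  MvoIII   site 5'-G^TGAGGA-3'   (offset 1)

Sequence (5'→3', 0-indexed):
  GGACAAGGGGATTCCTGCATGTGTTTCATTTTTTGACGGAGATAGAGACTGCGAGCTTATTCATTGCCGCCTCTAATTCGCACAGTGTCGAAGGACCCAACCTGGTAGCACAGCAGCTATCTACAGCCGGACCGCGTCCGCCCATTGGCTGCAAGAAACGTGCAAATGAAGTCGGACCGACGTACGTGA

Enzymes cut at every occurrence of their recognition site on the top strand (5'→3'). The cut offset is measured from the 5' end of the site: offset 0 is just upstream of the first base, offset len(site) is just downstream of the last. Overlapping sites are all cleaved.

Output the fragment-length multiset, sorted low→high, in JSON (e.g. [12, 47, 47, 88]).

[189]

Scan for sites:
  IvoIII (AGCTGATC, off=1): no sites
  FykIII (CGAGT, off=1): no sites
  ZebIX (CAGGTCGC, off=4): no sites
  MvoIII GTGAGGA/1: at [185] ⇒ [186]

Pooled cuts: [186]

Fragment lengths:
  186→186 (wrap): 189-186+186 = 189 bp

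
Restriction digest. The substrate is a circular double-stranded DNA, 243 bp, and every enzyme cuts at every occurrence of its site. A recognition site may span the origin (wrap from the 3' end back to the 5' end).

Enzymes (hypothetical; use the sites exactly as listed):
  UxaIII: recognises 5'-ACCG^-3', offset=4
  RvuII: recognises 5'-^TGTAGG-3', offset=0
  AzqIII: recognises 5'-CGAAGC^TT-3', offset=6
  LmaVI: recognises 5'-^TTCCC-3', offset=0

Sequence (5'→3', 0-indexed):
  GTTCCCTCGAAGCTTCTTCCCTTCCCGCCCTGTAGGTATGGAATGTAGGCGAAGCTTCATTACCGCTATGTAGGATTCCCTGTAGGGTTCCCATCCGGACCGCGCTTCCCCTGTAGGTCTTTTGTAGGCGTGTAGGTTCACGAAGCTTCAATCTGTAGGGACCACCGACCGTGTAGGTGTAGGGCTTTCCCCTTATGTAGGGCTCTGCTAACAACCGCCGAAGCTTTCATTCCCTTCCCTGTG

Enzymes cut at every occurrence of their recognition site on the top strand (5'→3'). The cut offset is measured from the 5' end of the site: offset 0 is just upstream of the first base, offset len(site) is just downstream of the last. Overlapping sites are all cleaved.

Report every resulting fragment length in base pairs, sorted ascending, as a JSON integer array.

Site scan:
  UxaIII ACCG/4: at [61, 98, 163, 167, 213] ⇒ [65, 102, 167, 171, 217]
  RvuII TGTAGG/0: at [30, 43, 68, 80, 111, 122, 130, 153, 171, 177, 195] ⇒ [30, 43, 68, 80, 111, 122, 130, 153, 171, 177, 195]
  AzqIII CGAAGCTT/6: at [7, 49, 140, 218] ⇒ [13, 55, 146, 224]
  LmaVI TTCCC/0: at [1, 16, 21, 75, 87, 105, 186, 229, 234] ⇒ [1, 16, 21, 75, 87, 105, 186, 229, 234]

Pooled cuts: [1, 13, 16, 21, 30, 43, 55, 65, 68, 75, 80, 87, 102, 105, 111, 122, 130, 146, 153, 167, 171, 177, 186, 195, 217, 224, 229, 234]

Fragments:
  1→13: 12 bp
  13→16: 3 bp
  16→21: 5 bp
  21→30: 9 bp
  30→43: 13 bp
  43→55: 12 bp
  55→65: 10 bp
  65→68: 3 bp
  68→75: 7 bp
  75→80: 5 bp
  80→87: 7 bp
  87→102: 15 bp
  102→105: 3 bp
  105→111: 6 bp
  111→122: 11 bp
  122→130: 8 bp
  130→146: 16 bp
  146→153: 7 bp
  153→167: 14 bp
  167→171: 4 bp
  171→177: 6 bp
  177→186: 9 bp
  186→195: 9 bp
  195→217: 22 bp
  217→224: 7 bp
  224→229: 5 bp
  229→234: 5 bp
  234→1 (wrap): 243-234+1 = 10 bp

[3,3,3,4,5,5,5,5,6,6,7,7,7,7,8,9,9,9,10,10,11,12,12,13,14,15,16,22]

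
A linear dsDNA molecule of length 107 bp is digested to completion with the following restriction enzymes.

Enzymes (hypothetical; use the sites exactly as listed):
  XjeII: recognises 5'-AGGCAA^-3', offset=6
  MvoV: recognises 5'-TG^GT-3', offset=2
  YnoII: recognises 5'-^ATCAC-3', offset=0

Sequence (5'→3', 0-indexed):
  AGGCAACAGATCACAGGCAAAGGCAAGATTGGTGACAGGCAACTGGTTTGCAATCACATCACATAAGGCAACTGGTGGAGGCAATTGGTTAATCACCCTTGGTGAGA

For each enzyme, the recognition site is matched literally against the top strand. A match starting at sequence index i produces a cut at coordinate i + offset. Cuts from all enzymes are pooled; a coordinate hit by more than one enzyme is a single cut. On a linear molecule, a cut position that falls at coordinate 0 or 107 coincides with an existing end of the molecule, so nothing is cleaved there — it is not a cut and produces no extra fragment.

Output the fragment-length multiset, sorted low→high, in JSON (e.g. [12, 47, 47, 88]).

Site scan:
  XjeII (AGGCAA, off=6): starts [0, 14, 20, 36, 65, 78] → cuts [6, 20, 26, 42, 71, 84]
  MvoV (TGGT, off=2): starts [29, 43, 72, 85, 99] → cuts [31, 45, 74, 87, 101]
  YnoII (ATCAC, off=0): starts [9, 52, 57, 91] → cuts [9, 52, 57, 91]

Pooled cuts: [6, 9, 20, 26, 31, 42, 45, 52, 57, 71, 74, 84, 87, 91, 101]

Fragment lengths:
  [0,6): 6 bp
  [6,9): 3 bp
  [9,20): 11 bp
  [20,26): 6 bp
  [26,31): 5 bp
  [31,42): 11 bp
  [42,45): 3 bp
  [45,52): 7 bp
  [52,57): 5 bp
  [57,71): 14 bp
  [71,74): 3 bp
  [74,84): 10 bp
  [84,87): 3 bp
  [87,91): 4 bp
  [91,101): 10 bp
  [101,107): 6 bp

[3,3,3,3,4,5,5,6,6,6,7,10,10,11,11,14]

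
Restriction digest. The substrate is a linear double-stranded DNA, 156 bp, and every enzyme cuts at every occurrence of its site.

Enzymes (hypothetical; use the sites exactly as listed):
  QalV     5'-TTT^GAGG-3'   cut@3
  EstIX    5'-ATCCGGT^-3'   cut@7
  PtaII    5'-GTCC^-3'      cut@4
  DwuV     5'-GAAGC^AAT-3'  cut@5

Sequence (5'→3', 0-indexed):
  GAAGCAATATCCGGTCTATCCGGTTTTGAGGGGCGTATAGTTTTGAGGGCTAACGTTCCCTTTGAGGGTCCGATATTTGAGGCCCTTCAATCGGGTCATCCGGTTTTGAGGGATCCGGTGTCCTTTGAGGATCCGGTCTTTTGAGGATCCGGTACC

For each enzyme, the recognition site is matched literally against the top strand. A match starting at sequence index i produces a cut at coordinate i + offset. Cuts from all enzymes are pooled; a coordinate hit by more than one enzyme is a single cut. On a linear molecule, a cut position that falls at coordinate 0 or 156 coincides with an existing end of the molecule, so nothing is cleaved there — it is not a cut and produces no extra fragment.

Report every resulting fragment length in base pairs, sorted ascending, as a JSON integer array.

Per-enzyme occurrences:
  QalV (TTTGAGG, off=3): starts [24, 41, 60, 75, 104, 123, 139] → cuts [27, 44, 63, 78, 107, 126, 142]
  EstIX (ATCCGGT, off=7): starts [8, 17, 97, 112, 130, 146] → cuts [15, 24, 104, 119, 137, 153]
  PtaII (GTCC, off=4): starts [67, 119] → cuts [71, 123]
  DwuV (GAAGCAAT, off=5): starts [0] → cuts [5]

All cut coordinates (distinct, sorted): [5, 15, 24, 27, 44, 63, 71, 78, 104, 107, 119, 123, 126, 137, 142, 153]

Fragment lengths:
  [0,5): 5 bp
  [5,15): 10 bp
  [15,24): 9 bp
  [24,27): 3 bp
  [27,44): 17 bp
  [44,63): 19 bp
  [63,71): 8 bp
  [71,78): 7 bp
  [78,104): 26 bp
  [104,107): 3 bp
  [107,119): 12 bp
  [119,123): 4 bp
  [123,126): 3 bp
  [126,137): 11 bp
  [137,142): 5 bp
  [142,153): 11 bp
  [153,156): 3 bp

[3,3,3,3,4,5,5,7,8,9,10,11,11,12,17,19,26]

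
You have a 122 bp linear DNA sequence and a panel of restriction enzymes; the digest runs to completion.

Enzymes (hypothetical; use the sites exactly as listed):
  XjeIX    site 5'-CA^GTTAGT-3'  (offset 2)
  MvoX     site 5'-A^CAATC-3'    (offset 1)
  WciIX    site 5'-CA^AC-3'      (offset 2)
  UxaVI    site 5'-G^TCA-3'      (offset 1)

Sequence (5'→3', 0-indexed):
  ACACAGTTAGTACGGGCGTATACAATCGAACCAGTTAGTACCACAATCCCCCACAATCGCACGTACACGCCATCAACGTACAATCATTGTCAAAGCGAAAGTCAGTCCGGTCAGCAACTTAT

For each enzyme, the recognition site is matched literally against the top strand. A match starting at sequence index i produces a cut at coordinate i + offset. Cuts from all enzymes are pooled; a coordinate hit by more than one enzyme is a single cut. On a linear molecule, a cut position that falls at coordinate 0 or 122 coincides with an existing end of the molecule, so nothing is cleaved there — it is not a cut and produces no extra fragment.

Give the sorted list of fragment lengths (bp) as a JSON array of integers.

Site scan:
  XjeIX CAGTTAGT/2: at [3, 31] ⇒ [5, 33]
  MvoX ACAATC/1: at [21, 42, 52, 79] ⇒ [22, 43, 53, 80]
  WciIX CAAC/2: at [73, 114] ⇒ [75, 116]
  UxaVI GTCA/1: at [88, 100, 109] ⇒ [89, 101, 110]

Pooled cuts: [5, 22, 33, 43, 53, 75, 80, 89, 101, 110, 116]

Fragments:
  [0,5): 5 bp
  [5,22): 17 bp
  [22,33): 11 bp
  [33,43): 10 bp
  [43,53): 10 bp
  [53,75): 22 bp
  [75,80): 5 bp
  [80,89): 9 bp
  [89,101): 12 bp
  [101,110): 9 bp
  [110,116): 6 bp
  [116,122): 6 bp

[5,5,6,6,9,9,10,10,11,12,17,22]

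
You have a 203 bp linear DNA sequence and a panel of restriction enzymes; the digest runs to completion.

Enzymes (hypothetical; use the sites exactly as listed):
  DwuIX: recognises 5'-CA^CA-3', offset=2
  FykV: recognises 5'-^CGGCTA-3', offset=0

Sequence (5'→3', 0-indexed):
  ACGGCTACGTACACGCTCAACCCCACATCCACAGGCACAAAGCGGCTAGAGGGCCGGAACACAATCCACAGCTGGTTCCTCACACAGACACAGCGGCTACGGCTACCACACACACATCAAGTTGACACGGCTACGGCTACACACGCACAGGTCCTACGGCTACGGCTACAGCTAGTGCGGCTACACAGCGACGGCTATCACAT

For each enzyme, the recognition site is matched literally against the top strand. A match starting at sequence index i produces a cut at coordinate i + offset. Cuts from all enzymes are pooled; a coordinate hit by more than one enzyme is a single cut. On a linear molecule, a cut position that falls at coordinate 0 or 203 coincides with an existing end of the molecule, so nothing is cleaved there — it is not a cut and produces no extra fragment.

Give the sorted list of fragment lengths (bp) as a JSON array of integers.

Scan for sites:
  DwuIX CACA/2: at [23, 29, 35, 59, 66, 80, 82, 88, 106, 108, 110, 112, 139, 145, 183, 198] ⇒ [25, 31, 37, 61, 68, 82, 84, 90, 108, 110, 112, 114, 141, 147, 185, 200]
  FykV CGGCTA/0: at [1, 42, 93, 99, 127, 133, 156, 162, 177, 191] ⇒ [1, 42, 93, 99, 127, 133, 156, 162, 177, 191]

Pooled cuts: [1, 25, 31, 37, 42, 61, 68, 82, 84, 90, 93, 99, 108, 110, 112, 114, 127, 133, 141, 147, 156, 162, 177, 185, 191, 200]

Fragment lengths:
  [0,1): 1 bp
  [1,25): 24 bp
  [25,31): 6 bp
  [31,37): 6 bp
  [37,42): 5 bp
  [42,61): 19 bp
  [61,68): 7 bp
  [68,82): 14 bp
  [82,84): 2 bp
  [84,90): 6 bp
  [90,93): 3 bp
  [93,99): 6 bp
  [99,108): 9 bp
  [108,110): 2 bp
  [110,112): 2 bp
  [112,114): 2 bp
  [114,127): 13 bp
  [127,133): 6 bp
  [133,141): 8 bp
  [141,147): 6 bp
  [147,156): 9 bp
  [156,162): 6 bp
  [162,177): 15 bp
  [177,185): 8 bp
  [185,191): 6 bp
  [191,200): 9 bp
  [200,203): 3 bp

[1,2,2,2,2,3,3,5,6,6,6,6,6,6,6,6,7,8,8,9,9,9,13,14,15,19,24]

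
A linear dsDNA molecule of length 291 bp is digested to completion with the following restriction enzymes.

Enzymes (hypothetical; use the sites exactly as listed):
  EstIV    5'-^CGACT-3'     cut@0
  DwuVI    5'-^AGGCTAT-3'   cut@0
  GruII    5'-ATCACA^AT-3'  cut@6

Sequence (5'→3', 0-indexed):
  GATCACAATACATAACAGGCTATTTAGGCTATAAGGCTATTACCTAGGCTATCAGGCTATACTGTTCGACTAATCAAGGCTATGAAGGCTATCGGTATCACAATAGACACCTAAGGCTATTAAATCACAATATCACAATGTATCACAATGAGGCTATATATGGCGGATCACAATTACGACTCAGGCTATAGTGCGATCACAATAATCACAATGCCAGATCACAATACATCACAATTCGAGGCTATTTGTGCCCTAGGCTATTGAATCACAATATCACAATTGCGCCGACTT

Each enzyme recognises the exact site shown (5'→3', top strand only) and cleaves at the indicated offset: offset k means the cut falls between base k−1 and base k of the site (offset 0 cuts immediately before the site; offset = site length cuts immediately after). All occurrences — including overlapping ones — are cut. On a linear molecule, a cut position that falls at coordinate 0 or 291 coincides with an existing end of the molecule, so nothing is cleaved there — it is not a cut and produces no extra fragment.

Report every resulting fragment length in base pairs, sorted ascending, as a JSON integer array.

Site scan:
  EstIV (CGACT, off=0): starts [66, 176, 285] → cuts [66, 176, 285]
  DwuVI (AGGCTAT, off=0): starts [16, 25, 33, 45, 53, 76, 85, 113, 150, 182, 238, 254] → cuts [16, 25, 33, 45, 53, 76, 85, 113, 150, 182, 238, 254]
  GruII (ATCACAAT, off=6): starts [1, 96, 123, 131, 141, 166, 195, 204, 217, 227, 264, 272] → cuts [7, 102, 129, 137, 147, 172, 201, 210, 223, 233, 270, 278]

All cut coordinates (distinct, sorted): [7, 16, 25, 33, 45, 53, 66, 76, 85, 102, 113, 129, 137, 147, 150, 172, 176, 182, 201, 210, 223, 233, 238, 254, 270, 278, 285]

Fragments:
  [0,7): 7 bp
  [7,16): 9 bp
  [16,25): 9 bp
  [25,33): 8 bp
  [33,45): 12 bp
  [45,53): 8 bp
  [53,66): 13 bp
  [66,76): 10 bp
  [76,85): 9 bp
  [85,102): 17 bp
  [102,113): 11 bp
  [113,129): 16 bp
  [129,137): 8 bp
  [137,147): 10 bp
  [147,150): 3 bp
  [150,172): 22 bp
  [172,176): 4 bp
  [176,182): 6 bp
  [182,201): 19 bp
  [201,210): 9 bp
  [210,223): 13 bp
  [223,233): 10 bp
  [233,238): 5 bp
  [238,254): 16 bp
  [254,270): 16 bp
  [270,278): 8 bp
  [278,285): 7 bp
  [285,291): 6 bp

[3,4,5,6,6,7,7,8,8,8,8,9,9,9,9,10,10,10,11,12,13,13,16,16,16,17,19,22]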